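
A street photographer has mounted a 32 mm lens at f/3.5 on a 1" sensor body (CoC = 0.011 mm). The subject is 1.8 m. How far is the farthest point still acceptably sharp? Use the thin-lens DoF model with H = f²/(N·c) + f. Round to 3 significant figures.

1.93 m

Hyperfocal distance H = f²/(N·c) + f = 32²/(3.5 × 0.011) + 32 = 1024/0.0385 + 32 ≈ 26629.4 mm ≈ 26.63 m.
Far limit Df = s·(H − f)/(H − s) = 1800 × (26629.4 − 32) / (26629.4 − 1800) = 1800 × 26597.4 / 24829.4 ≈ 1928.2 mm ≈ 1.93 m.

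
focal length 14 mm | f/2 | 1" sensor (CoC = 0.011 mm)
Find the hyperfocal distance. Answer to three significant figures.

8.92 m

Hyperfocal distance H = f²/(N·c) + f = 14²/(2 × 0.011) + 14 = 196/0.022 + 14 ≈ 8923.1 mm ≈ 8.92 m.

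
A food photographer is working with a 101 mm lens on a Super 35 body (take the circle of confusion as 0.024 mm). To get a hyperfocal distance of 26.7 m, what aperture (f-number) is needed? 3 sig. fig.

f/16

Rearrange H = f²/(N·c) + f for N: N = f² / ((H − f)·c).
N = 101² / ((26700 − 101) × 0.024) = 10201 / 638.4 ≈ 16.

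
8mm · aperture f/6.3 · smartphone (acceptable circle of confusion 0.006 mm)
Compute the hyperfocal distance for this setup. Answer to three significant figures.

1.70 m

Hyperfocal distance H = f²/(N·c) + f = 8²/(6.3 × 0.006) + 8 = 64/0.0378 + 8 ≈ 1701.1 mm ≈ 1.70 m.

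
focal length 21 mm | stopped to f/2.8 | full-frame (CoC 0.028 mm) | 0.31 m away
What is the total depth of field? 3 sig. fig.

31.9 mm

Hyperfocal distance H = f²/(N·c) + f = 21²/(2.8 × 0.028) + 21 = 441/0.0784 + 21 ≈ 5646.0 mm ≈ 5.646 m.
Near limit Dn = s·(H − f)/(H + s − 2f) = 310 × (5646.0 − 21) / (5646.0 + 310 − 2 × 21) = 310 × 5625.0 / 5914.0 ≈ 294.851 mm.
Far limit Df = s·(H − f)/(H − s) = 310 × (5646.0 − 21) / (5646.0 − 310) = 310 × 5625.0 / 5336.0 ≈ 326.790 mm.
Depth of field = Df − Dn = 326.790 − 294.851 ≈ 31.939 mm.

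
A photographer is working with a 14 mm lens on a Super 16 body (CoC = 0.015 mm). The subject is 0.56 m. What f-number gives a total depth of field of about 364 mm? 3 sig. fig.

f/7.09

Write h = H − f = f²/(N·c). The thin-lens limits are Dn = s·h/(h + (s−f)) and Df = s·h/(h − (s−f)), so DoF = Df − Dn = 2·s·(s−f)·h / (h² − (s−f)²).
That is a quadratic in h: DoF·h² − 2·s·(s−f)·h − DoF·(s−f)² = 0 ⇒ h = (s−f)·(s + √(s² + DoF²)) / DoF = 546 × (560 + √(560² + 364²)) / 364 = 546 × (560 + 667.904) / 364 ≈ 1841.9 mm.
Then N = f²/(c·h) = 14² / (0.015 × 1841.9) = 196 / 27.628 ≈ 7.09.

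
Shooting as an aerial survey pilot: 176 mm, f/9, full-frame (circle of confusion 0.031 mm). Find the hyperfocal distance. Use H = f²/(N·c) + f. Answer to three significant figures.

Hyperfocal distance H = f²/(N·c) + f = 176²/(9 × 0.031) + 176 = 30976/0.279 + 176 ≈ 111201.1 mm ≈ 111 m.

111 m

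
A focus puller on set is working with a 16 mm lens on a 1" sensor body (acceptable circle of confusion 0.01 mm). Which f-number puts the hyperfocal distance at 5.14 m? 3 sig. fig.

f/5

Rearrange H = f²/(N·c) + f for N: N = f² / ((H − f)·c).
N = 16² / ((5140 − 16) × 0.01) = 256 / 51.24 ≈ 5.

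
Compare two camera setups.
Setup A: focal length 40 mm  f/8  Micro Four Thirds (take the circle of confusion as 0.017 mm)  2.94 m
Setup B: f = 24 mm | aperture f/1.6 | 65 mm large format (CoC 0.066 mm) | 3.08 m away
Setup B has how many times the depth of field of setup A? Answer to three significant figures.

Setup A: H = 40²/(8×0.017) + 40 ≈ 11804.7 mm; DoF = Df − Dn = 3901.8 − 2358.6 ≈ 1543.2 mm.
Setup B: H = 24²/(1.6×0.066) + 24 ≈ 5478.5 mm; DoF = Df − Dn = 7004.2 − 1974.0 ≈ 5030.2 mm.
Ratio = 5030.2 / 1543.2 ≈ 3.26.

3.26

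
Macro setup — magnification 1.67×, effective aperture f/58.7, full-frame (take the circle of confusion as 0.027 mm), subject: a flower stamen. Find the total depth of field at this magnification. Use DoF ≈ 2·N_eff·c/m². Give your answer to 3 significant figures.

At magnification m, DoF ≈ 2·N_eff·c/m² = 2 × 58.7 × 0.027 / 1.67² = 3.17 / 2.789 ≈ 1.14 mm.

1.14 mm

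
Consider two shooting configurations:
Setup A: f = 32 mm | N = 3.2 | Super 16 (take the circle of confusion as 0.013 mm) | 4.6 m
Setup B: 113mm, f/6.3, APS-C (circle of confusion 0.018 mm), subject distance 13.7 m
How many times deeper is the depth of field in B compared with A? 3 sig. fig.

1.90

Setup A: H = 32²/(3.2×0.013) + 32 ≈ 24647.4 mm; DoF = Df − Dn = 5648.2 − 3880.0 ≈ 1768.2 mm.
Setup B: H = 113²/(6.3×0.018) + 113 ≈ 112714.4 mm; DoF = Df − Dn = 15579.9 − 12224.9 ≈ 3355.0 mm.
Ratio = 3355.0 / 1768.2 ≈ 1.90.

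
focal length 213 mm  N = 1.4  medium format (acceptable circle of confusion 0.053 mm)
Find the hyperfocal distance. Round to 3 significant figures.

612 m

Hyperfocal distance H = f²/(N·c) + f = 213²/(1.4 × 0.053) + 213 = 45369/0.0742 + 213 ≈ 611655.0 mm ≈ 612 m.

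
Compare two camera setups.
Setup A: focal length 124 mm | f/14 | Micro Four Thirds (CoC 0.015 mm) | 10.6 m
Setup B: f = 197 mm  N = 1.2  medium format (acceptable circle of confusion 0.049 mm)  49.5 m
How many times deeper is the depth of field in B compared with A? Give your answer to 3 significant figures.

Setup A: H = 124²/(14×0.015) + 124 ≈ 73343.0 mm; DoF = Df − Dn = 12369.8 − 9273.2 ≈ 3096.6 mm.
Setup B: H = 197²/(1.2×0.049) + 197 ≈ 660214.0 mm; DoF = Df − Dn = 53496.1 − 46059.4 ≈ 7436.7 mm.
Ratio = 7436.7 / 3096.6 ≈ 2.40.

2.40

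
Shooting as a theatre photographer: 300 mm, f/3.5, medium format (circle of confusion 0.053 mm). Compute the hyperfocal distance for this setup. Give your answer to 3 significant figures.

485 m

Hyperfocal distance H = f²/(N·c) + f = 300²/(3.5 × 0.053) + 300 = 90000/0.1855 + 300 ≈ 485475.2 mm ≈ 485 m.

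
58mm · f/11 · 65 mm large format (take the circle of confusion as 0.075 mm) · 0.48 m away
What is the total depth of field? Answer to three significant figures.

100 mm

Hyperfocal distance H = f²/(N·c) + f = 58²/(11 × 0.075) + 58 = 3364/0.825 + 58 ≈ 4135.6 mm ≈ 4.136 m.
Near limit Dn = s·(H − f)/(H + s − 2f) = 480 × (4135.6 − 58) / (4135.6 + 480 − 2 × 58) = 480 × 4077.6 / 4499.6 ≈ 434.98 mm.
Far limit Df = s·(H − f)/(H − s) = 480 × (4135.6 − 58) / (4135.6 − 480) = 480 × 4077.6 / 3655.6 ≈ 535.41 mm.
Depth of field = Df − Dn = 535.41 − 434.98 ≈ 100.43 mm.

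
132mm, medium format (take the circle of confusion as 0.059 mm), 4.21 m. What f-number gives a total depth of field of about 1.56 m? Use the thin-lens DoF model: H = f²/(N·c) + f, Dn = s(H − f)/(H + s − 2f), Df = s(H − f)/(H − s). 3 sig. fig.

Write h = H − f = f²/(N·c). The thin-lens limits are Dn = s·h/(h + (s−f)) and Df = s·h/(h − (s−f)), so DoF = Df − Dn = 2·s·(s−f)·h / (h² − (s−f)²).
That is a quadratic in h: DoF·h² − 2·s·(s−f)·h − DoF·(s−f)² = 0 ⇒ h = (s−f)·(s + √(s² + DoF²)) / DoF = 4078 × (4210 + √(4210² + 1560²)) / 1560 = 4078 × (4210 + 4489.73) / 1560 ≈ 22742 mm.
Then N = f²/(c·h) = 132² / (0.059 × 22742) = 17424 / 1341.8 ≈ 13.

f/13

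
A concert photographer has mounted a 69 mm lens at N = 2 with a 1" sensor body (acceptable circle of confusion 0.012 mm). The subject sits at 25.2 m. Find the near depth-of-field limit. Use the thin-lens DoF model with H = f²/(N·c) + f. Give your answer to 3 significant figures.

Hyperfocal distance H = f²/(N·c) + f = 69²/(2 × 0.012) + 69 = 4761/0.024 + 69 ≈ 198444.0 mm ≈ 198.4 m.
Near limit Dn = s·(H − f)/(H + s − 2f) = 25200 × (198444.0 − 69) / (198444.0 + 25200 − 2 × 69) = 25200 × 198375.0 / 223506.0 ≈ 22367 mm ≈ 22.4 m.

22.4 m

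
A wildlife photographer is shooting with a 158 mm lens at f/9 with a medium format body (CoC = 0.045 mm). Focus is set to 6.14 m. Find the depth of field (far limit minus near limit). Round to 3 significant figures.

Hyperfocal distance H = f²/(N·c) + f = 158²/(9 × 0.045) + 158 = 24964/0.405 + 158 ≈ 61797.5 mm ≈ 61.80 m.
Near limit Dn = s·(H − f)/(H + s − 2f) = 6140 × (61797.5 − 158) / (61797.5 + 6140 − 2 × 158) = 6140 × 61639.5 / 67621.5 ≈ 5596.8 mm.
Far limit Df = s·(H − f)/(H − s) = 6140 × (61797.5 − 158) / (61797.5 − 6140) = 6140 × 61639.5 / 55657.5 ≈ 6799.9 mm.
Depth of field = Df − Dn = 6799.9 − 5596.8 ≈ 1203.1 mm ≈ 1.20 m.

1.20 m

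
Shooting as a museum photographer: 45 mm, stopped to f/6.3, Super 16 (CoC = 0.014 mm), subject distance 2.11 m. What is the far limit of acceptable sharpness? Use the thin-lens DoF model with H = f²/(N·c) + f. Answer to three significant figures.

Hyperfocal distance H = f²/(N·c) + f = 45²/(6.3 × 0.014) + 45 = 2025/0.0882 + 45 ≈ 23004.2 mm ≈ 23.00 m.
Far limit Df = s·(H − f)/(H − s) = 2110 × (23004.2 − 45) / (23004.2 − 2110) = 2110 × 22959.2 / 20894.2 ≈ 2318.5 mm ≈ 2.32 m.

2.32 m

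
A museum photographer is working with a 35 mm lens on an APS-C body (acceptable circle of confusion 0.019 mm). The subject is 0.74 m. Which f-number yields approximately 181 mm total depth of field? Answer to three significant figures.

Write h = H − f = f²/(N·c). The thin-lens limits are Dn = s·h/(h + (s−f)) and Df = s·h/(h − (s−f)), so DoF = Df − Dn = 2·s·(s−f)·h / (h² − (s−f)²).
That is a quadratic in h: DoF·h² − 2·s·(s−f)·h − DoF·(s−f)² = 0 ⇒ h = (s−f)·(s + √(s² + DoF²)) / DoF = 705 × (740 + √(740² + 181²)) / 181 = 705 × (740 + 761.814) / 181 ≈ 5849.6 mm.
Then N = f²/(c·h) = 35² / (0.019 × 5849.6) = 1225 / 111.14 ≈ 11.

f/11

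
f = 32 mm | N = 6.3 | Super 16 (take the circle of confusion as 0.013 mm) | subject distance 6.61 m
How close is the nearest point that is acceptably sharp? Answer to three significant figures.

4.33 m

Hyperfocal distance H = f²/(N·c) + f = 32²/(6.3 × 0.013) + 32 = 1024/0.0819 + 32 ≈ 12535.1 mm ≈ 12.54 m.
Near limit Dn = s·(H − f)/(H + s − 2f) = 6610 × (12535.1 − 32) / (12535.1 + 6610 − 2 × 32) = 6610 × 12503.1 / 19081.1 ≈ 4331.3 mm ≈ 4.33 m.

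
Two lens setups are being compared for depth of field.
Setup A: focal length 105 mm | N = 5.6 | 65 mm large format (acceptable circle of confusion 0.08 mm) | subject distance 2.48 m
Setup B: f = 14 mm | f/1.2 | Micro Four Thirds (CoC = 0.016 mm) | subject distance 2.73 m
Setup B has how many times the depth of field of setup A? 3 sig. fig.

3.24

Setup A: H = 105²/(5.6×0.08) + 105 ≈ 24714.4 mm; DoF = Df − Dn = 2744.91 − 2261.73 ≈ 483.18 mm.
Setup B: H = 14²/(1.2×0.016) + 14 ≈ 10222.3 mm; DoF = Df − Dn = 3719.6 − 2156.3 ≈ 1563.3 mm.
Ratio = 1563.3 / 483.18 ≈ 3.24.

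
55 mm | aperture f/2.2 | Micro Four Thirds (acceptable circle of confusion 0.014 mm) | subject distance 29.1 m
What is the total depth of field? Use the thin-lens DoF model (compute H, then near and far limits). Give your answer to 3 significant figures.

Hyperfocal distance H = f²/(N·c) + f = 55²/(2.2 × 0.014) + 55 = 3025/0.0308 + 55 ≈ 98269.3 mm ≈ 98.27 m.
Near limit Dn = s·(H − f)/(H + s − 2f) = 29100 × (98269.3 − 55) / (98269.3 + 29100 − 2 × 55) = 29100 × 98214.3 / 127259.3 ≈ 22458 mm.
Far limit Df = s·(H − f)/(H − s) = 29100 × (98269.3 − 55) / (98269.3 − 29100) = 29100 × 98214.3 / 69169.3 ≈ 41319 mm.
Depth of field = Df − Dn = 41319 − 22458 ≈ 18861 mm ≈ 18.9 m.

18.9 m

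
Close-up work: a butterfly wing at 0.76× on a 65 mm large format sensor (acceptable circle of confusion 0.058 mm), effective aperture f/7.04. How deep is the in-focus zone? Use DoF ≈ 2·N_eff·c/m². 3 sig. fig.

At magnification m, DoF ≈ 2·N_eff·c/m² = 2 × 7.04 × 0.058 / 0.76² = 0.8166 / 0.5776 ≈ 1.41 mm.

1.41 mm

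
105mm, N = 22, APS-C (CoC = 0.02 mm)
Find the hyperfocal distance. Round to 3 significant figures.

Hyperfocal distance H = f²/(N·c) + f = 105²/(22 × 0.02) + 105 = 11025/0.44 + 105 ≈ 25161.8 mm ≈ 25.2 m.

25.2 m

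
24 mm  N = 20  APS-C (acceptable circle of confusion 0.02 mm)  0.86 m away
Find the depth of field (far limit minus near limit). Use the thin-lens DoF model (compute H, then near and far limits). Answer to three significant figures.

1.51 m

Hyperfocal distance H = f²/(N·c) + f = 24²/(20 × 0.02) + 24 = 576/0.4 + 24 ≈ 1464.0 mm ≈ 1.464 m.
Near limit Dn = s·(H − f)/(H + s − 2f) = 860 × (1464.0 − 24) / (1464.0 + 860 − 2 × 24) = 860 × 1440.0 / 2276.0 ≈ 544.1 mm.
Far limit Df = s·(H − f)/(H − s) = 860 × (1464.0 − 24) / (1464.0 − 860) = 860 × 1440.0 / 604.0 ≈ 2050.3 mm.
Depth of field = Df − Dn = 2050.3 − 544.1 ≈ 1506.2 mm ≈ 1.51 m.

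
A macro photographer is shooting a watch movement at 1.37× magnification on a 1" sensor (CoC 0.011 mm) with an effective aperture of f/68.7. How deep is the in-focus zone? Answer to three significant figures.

At magnification m, DoF ≈ 2·N_eff·c/m² = 2 × 68.7 × 0.011 / 1.37² = 1.511 / 1.877 ≈ 0.805 mm.

0.805 mm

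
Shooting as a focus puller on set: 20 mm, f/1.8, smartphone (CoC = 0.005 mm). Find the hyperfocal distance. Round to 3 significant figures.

44.5 m

Hyperfocal distance H = f²/(N·c) + f = 20²/(1.8 × 0.005) + 20 = 400/0.009 + 20 ≈ 44464.4 mm ≈ 44.5 m.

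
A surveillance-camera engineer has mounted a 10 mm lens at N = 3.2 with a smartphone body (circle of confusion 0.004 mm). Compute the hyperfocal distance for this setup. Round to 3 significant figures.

7.82 m

Hyperfocal distance H = f²/(N·c) + f = 10²/(3.2 × 0.004) + 10 = 100/0.0128 + 10 ≈ 7822.5 mm ≈ 7.82 m.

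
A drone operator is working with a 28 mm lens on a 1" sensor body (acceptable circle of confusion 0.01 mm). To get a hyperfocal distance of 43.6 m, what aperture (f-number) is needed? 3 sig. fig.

Rearrange H = f²/(N·c) + f for N: N = f² / ((H − f)·c).
N = 28² / ((43600 − 28) × 0.01) = 784 / 435.7 ≈ 1.80.

f/1.80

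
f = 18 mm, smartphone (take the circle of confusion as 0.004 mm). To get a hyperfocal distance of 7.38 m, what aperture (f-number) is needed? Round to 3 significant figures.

Rearrange H = f²/(N·c) + f for N: N = f² / ((H − f)·c).
N = 18² / ((7380 − 18) × 0.004) = 324 / 29.45 ≈ 11.

f/11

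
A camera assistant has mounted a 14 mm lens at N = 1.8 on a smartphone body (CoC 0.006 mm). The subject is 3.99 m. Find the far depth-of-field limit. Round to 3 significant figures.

Hyperfocal distance H = f²/(N·c) + f = 14²/(1.8 × 0.006) + 14 = 196/0.0108 + 14 ≈ 18162.1 mm ≈ 18.16 m.
Far limit Df = s·(H − f)/(H − s) = 3990 × (18162.1 − 14) / (18162.1 − 3990) = 3990 × 18148.1 / 14172.1 ≈ 5109.4 mm ≈ 5.11 m.

5.11 m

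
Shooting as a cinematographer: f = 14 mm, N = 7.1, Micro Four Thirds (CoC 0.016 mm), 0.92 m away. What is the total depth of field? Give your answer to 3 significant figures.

1.33 m

Hyperfocal distance H = f²/(N·c) + f = 14²/(7.1 × 0.016) + 14 = 196/0.1136 + 14 ≈ 1739.4 mm ≈ 1.739 m.
Near limit Dn = s·(H − f)/(H + s − 2f) = 920 × (1739.4 − 14) / (1739.4 + 920 − 2 × 14) = 920 × 1725.4 / 2631.4 ≈ 603.2 mm.
Far limit Df = s·(H − f)/(H − s) = 920 × (1739.4 − 14) / (1739.4 − 920) = 920 × 1725.4 / 819.4 ≈ 1937.3 mm.
Depth of field = Df − Dn = 1937.3 − 603.2 ≈ 1334.1 mm ≈ 1.33 m.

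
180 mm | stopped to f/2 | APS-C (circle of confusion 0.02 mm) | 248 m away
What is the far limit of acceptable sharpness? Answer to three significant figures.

357 m

Hyperfocal distance H = f²/(N·c) + f = 180²/(2 × 0.02) + 180 = 32400/0.04 + 180 ≈ 810180.0 mm ≈ 810.2 m.
Far limit Df = s·(H − f)/(H − s) = 248000 × (810180.0 − 180) / (810180.0 − 248000) = 248000 × 810000.0 / 562180.0 ≈ 357323 mm ≈ 357 m.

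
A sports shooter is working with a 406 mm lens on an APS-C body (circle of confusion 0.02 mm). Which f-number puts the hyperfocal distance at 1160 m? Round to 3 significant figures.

f/7.11

Rearrange H = f²/(N·c) + f for N: N = f² / ((H − f)·c).
N = 406² / ((1160000 − 406) × 0.02) = 164836 / 23192 ≈ 7.11.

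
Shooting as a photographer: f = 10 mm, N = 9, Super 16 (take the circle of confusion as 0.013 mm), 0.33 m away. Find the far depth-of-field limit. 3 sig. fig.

0.527 m

Hyperfocal distance H = f²/(N·c) + f = 10²/(9 × 0.013) + 10 = 100/0.117 + 10 ≈ 864.7 mm ≈ 0.865 m.
Far limit Df = s·(H − f)/(H − s) = 330 × (864.7 − 10) / (864.7 − 330) = 330 × 854.7 / 534.7 ≈ 527.49 mm ≈ 0.527 m.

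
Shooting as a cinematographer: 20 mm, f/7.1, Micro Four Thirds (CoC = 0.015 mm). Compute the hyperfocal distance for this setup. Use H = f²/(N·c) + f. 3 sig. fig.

3.78 m

Hyperfocal distance H = f²/(N·c) + f = 20²/(7.1 × 0.015) + 20 = 400/0.1065 + 20 ≈ 3775.9 mm ≈ 3.78 m.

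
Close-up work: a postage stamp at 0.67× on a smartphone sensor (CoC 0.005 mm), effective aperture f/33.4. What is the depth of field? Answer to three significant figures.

At magnification m, DoF ≈ 2·N_eff·c/m² = 2 × 33.4 × 0.005 / 0.67² = 0.334 / 0.4489 ≈ 0.744 mm.

0.744 mm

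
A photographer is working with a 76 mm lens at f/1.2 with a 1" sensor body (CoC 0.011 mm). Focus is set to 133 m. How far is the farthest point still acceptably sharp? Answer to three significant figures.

Hyperfocal distance H = f²/(N·c) + f = 76²/(1.2 × 0.011) + 76 = 5776/0.0132 + 76 ≈ 437651.8 mm ≈ 437.7 m.
Far limit Df = s·(H − f)/(H − s) = 133000 × (437651.8 − 76) / (437651.8 − 133000) = 133000 × 437575.8 / 304651.8 ≈ 191030 mm ≈ 191 m.

191 m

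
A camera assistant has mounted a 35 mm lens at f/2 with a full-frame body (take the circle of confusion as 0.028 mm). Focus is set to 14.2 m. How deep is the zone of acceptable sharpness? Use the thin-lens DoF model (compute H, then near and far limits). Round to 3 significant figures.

Hyperfocal distance H = f²/(N·c) + f = 35²/(2 × 0.028) + 35 = 1225/0.056 + 35 ≈ 21910.0 mm ≈ 21.91 m.
Near limit Dn = s·(H − f)/(H + s − 2f) = 14200 × (21910.0 − 35) / (21910.0 + 14200 − 2 × 35) = 14200 × 21875.0 / 36040.0 ≈ 8619 mm.
Far limit Df = s·(H − f)/(H − s) = 14200 × (21910.0 − 35) / (21910.0 − 14200) = 14200 × 21875.0 / 7710.0 ≈ 40289 mm.
Depth of field = Df − Dn = 40289 − 8619 ≈ 31670 mm ≈ 31.7 m.

31.7 m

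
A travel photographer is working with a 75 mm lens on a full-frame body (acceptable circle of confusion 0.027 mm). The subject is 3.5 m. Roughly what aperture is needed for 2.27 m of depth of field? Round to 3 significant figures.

Write h = H − f = f²/(N·c). The thin-lens limits are Dn = s·h/(h + (s−f)) and Df = s·h/(h − (s−f)), so DoF = Df − Dn = 2·s·(s−f)·h / (h² − (s−f)²).
That is a quadratic in h: DoF·h² − 2·s·(s−f)·h − DoF·(s−f)² = 0 ⇒ h = (s−f)·(s + √(s² + DoF²)) / DoF = 3425 × (3500 + √(3500² + 2270²)) / 2270 = 3425 × (3500 + 4171.68) / 2270 ≈ 11575 mm.
Then N = f²/(c·h) = 75² / (0.027 × 11575) = 5625 / 312.53 ≈ 18.

f/18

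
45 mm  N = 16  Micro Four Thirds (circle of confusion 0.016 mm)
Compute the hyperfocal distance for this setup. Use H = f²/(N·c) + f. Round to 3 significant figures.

7.96 m

Hyperfocal distance H = f²/(N·c) + f = 45²/(16 × 0.016) + 45 = 2025/0.256 + 45 ≈ 7955.2 mm ≈ 7.96 m.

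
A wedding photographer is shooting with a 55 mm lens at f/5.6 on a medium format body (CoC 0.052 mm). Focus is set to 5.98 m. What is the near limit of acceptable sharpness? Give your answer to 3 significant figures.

3.81 m

Hyperfocal distance H = f²/(N·c) + f = 55²/(5.6 × 0.052) + 55 = 3025/0.2912 + 55 ≈ 10443.0 mm ≈ 10.44 m.
Near limit Dn = s·(H − f)/(H + s − 2f) = 5980 × (10443.0 − 55) / (10443.0 + 5980 − 2 × 55) = 5980 × 10388.0 / 16313.0 ≈ 3808.0 mm ≈ 3.81 m.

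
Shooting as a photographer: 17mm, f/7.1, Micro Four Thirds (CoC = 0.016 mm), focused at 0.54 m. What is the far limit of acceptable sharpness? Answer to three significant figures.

Hyperfocal distance H = f²/(N·c) + f = 17²/(7.1 × 0.016) + 17 = 289/0.1136 + 17 ≈ 2561.0 mm ≈ 2.561 m.
Far limit Df = s·(H − f)/(H − s) = 540 × (2561.0 − 17) / (2561.0 − 540) = 540 × 2544.0 / 2021.0 ≈ 679.74 mm ≈ 0.680 m.

0.680 m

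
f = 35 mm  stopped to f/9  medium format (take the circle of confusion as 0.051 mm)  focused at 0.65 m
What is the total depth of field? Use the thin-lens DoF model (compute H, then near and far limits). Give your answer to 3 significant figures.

Hyperfocal distance H = f²/(N·c) + f = 35²/(9 × 0.051) + 35 = 1225/0.459 + 35 ≈ 2703.8 mm ≈ 2.704 m.
Near limit Dn = s·(H − f)/(H + s − 2f) = 650 × (2703.8 − 35) / (2703.8 + 650 − 2 × 35) = 650 × 2668.8 / 3283.8 ≈ 528.27 mm.
Far limit Df = s·(H − f)/(H − s) = 650 × (2703.8 − 35) / (2703.8 − 650) = 650 × 2668.8 / 2053.8 ≈ 844.63 mm.
Depth of field = Df − Dn = 844.63 − 528.27 ≈ 316.36 mm.

316 mm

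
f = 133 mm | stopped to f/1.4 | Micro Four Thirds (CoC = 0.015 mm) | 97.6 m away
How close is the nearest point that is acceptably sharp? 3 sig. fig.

Hyperfocal distance H = f²/(N·c) + f = 133²/(1.4 × 0.015) + 133 = 17689/0.021 + 133 ≈ 842466.3 mm ≈ 842.5 m.
Near limit Dn = s·(H − f)/(H + s − 2f) = 97600 × (842466.3 − 133) / (842466.3 + 97600 − 2 × 133) = 97600 × 842333.3 / 939800.3 ≈ 87478 mm ≈ 87.5 m.

87.5 m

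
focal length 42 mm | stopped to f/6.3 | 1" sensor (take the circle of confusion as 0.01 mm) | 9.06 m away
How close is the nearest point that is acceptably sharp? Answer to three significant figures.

Hyperfocal distance H = f²/(N·c) + f = 42²/(6.3 × 0.01) + 42 = 1764/0.063 + 42 ≈ 28042.0 mm ≈ 28.04 m.
Near limit Dn = s·(H − f)/(H + s − 2f) = 9060 × (28042.0 − 42) / (28042.0 + 9060 − 2 × 42) = 9060 × 28000.0 / 37018.0 ≈ 6852.9 mm ≈ 6.85 m.

6.85 m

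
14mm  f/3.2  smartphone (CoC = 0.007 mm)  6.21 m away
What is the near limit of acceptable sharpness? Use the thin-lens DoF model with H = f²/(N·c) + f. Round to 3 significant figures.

3.64 m

Hyperfocal distance H = f²/(N·c) + f = 14²/(3.2 × 0.007) + 14 = 196/0.0224 + 14 ≈ 8764.0 mm ≈ 8.764 m.
Near limit Dn = s·(H − f)/(H + s − 2f) = 6210 × (8764.0 − 14) / (8764.0 + 6210 − 2 × 14) = 6210 × 8750.0 / 14946.0 ≈ 3635.6 mm ≈ 3.64 m.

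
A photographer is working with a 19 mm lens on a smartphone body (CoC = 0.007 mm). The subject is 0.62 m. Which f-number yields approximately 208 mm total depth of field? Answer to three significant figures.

Write h = H − f = f²/(N·c). The thin-lens limits are Dn = s·h/(h + (s−f)) and Df = s·h/(h − (s−f)), so DoF = Df − Dn = 2·s·(s−f)·h / (h² − (s−f)²).
That is a quadratic in h: DoF·h² − 2·s·(s−f)·h − DoF·(s−f)² = 0 ⇒ h = (s−f)·(s + √(s² + DoF²)) / DoF = 601 × (620 + √(620² + 208²)) / 208 = 601 × (620 + 653.960) / 208 ≈ 3681.0 mm.
Then N = f²/(c·h) = 19² / (0.007 × 3681.0) = 361 / 25.767 ≈ 14.

f/14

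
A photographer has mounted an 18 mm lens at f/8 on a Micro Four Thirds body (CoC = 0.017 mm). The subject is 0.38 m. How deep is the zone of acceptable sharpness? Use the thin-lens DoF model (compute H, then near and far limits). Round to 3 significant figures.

118 mm

Hyperfocal distance H = f²/(N·c) + f = 18²/(8 × 0.017) + 18 = 324/0.136 + 18 ≈ 2400.4 mm ≈ 2.400 m.
Near limit Dn = s·(H − f)/(H + s − 2f) = 380 × (2400.4 − 18) / (2400.4 + 380 − 2 × 18) = 380 × 2382.4 / 2744.4 ≈ 329.88 mm.
Far limit Df = s·(H − f)/(H − s) = 380 × (2400.4 − 18) / (2400.4 − 380) = 380 × 2382.4 / 2020.4 ≈ 448.09 mm.
Depth of field = Df − Dn = 448.09 − 329.88 ≈ 118.21 mm.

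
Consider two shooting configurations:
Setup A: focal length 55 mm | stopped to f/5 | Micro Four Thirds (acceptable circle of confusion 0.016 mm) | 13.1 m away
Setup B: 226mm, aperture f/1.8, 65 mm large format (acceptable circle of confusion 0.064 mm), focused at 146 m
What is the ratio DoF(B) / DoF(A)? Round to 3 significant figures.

10.5

Setup A: H = 55²/(5×0.016) + 55 ≈ 37867.5 mm; DoF = Df − Dn = 20000 − 9740 ≈ 10260 mm.
Setup B: H = 226²/(1.8×0.064) + 226 ≈ 443594.1 mm; DoF = Df − Dn = 217517 − 109875 ≈ 107642 mm.
Ratio = 107642 / 10260 ≈ 10.5.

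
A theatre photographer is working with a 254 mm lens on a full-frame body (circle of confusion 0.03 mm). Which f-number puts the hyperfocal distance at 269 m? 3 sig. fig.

Rearrange H = f²/(N·c) + f for N: N = f² / ((H − f)·c).
N = 254² / ((269000 − 254) × 0.03) = 64516 / 8062 ≈ 8.

f/8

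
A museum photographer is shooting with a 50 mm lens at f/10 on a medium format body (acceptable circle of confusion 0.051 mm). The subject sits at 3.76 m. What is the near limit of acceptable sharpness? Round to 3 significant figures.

Hyperfocal distance H = f²/(N·c) + f = 50²/(10 × 0.051) + 50 = 2500/0.51 + 50 ≈ 4952.0 mm ≈ 4.952 m.
Near limit Dn = s·(H − f)/(H + s − 2f) = 3760 × (4952.0 − 50) / (4952.0 + 3760 − 2 × 50) = 3760 × 4902.0 / 8612.0 ≈ 2140.2 mm ≈ 2.14 m.

2.14 m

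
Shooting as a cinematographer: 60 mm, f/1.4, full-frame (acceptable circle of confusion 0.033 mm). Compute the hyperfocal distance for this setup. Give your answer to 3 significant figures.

78.0 m

Hyperfocal distance H = f²/(N·c) + f = 60²/(1.4 × 0.033) + 60 = 3600/0.0462 + 60 ≈ 77982.1 mm ≈ 78.0 m.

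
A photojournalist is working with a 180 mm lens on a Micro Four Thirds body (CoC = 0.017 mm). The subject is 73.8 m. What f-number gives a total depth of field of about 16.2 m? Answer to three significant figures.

Write h = H − f = f²/(N·c). The thin-lens limits are Dn = s·h/(h + (s−f)) and Df = s·h/(h − (s−f)), so DoF = Df − Dn = 2·s·(s−f)·h / (h² − (s−f)²).
That is a quadratic in h: DoF·h² − 2·s·(s−f)·h − DoF·(s−f)² = 0 ⇒ h = (s−f)·(s + √(s² + DoF²)) / DoF = 73620 × (73800 + √(73800² + 16200²)) / 16200 = 73620 × (73800 + 75557.1) / 16200 ≈ 678745 mm.
Then N = f²/(c·h) = 180² / (0.017 × 678745) = 32400 / 11539 ≈ 2.81.

f/2.81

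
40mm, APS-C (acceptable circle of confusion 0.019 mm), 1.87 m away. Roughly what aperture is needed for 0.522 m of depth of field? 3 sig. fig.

Write h = H − f = f²/(N·c). The thin-lens limits are Dn = s·h/(h + (s−f)) and Df = s·h/(h − (s−f)), so DoF = Df − Dn = 2·s·(s−f)·h / (h² − (s−f)²).
That is a quadratic in h: DoF·h² − 2·s·(s−f)·h − DoF·(s−f)² = 0 ⇒ h = (s−f)·(s + √(s² + DoF²)) / DoF = 1830 × (1870 + √(1870² + 522²)) / 522 = 1830 × (1870 + 1941.49) / 522 ≈ 13362 mm.
Then N = f²/(c·h) = 40² / (0.019 × 13362) = 1600 / 253.88 ≈ 6.30.

f/6.30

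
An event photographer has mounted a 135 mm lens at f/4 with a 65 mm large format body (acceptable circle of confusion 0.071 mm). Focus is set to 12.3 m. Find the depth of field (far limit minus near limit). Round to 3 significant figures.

4.84 m

Hyperfocal distance H = f²/(N·c) + f = 135²/(4 × 0.071) + 135 = 18225/0.284 + 135 ≈ 64307.5 mm ≈ 64.31 m.
Near limit Dn = s·(H − f)/(H + s − 2f) = 12300 × (64307.5 − 135) / (64307.5 + 12300 − 2 × 135) = 12300 × 64172.5 / 76337.5 ≈ 10339.9 mm.
Far limit Df = s·(H − f)/(H − s) = 12300 × (64307.5 − 135) / (64307.5 − 12300) = 12300 × 64172.5 / 52007.5 ≈ 15177.1 mm.
Depth of field = Df − Dn = 15177.1 − 10339.9 ≈ 4837.2 mm ≈ 4.84 m.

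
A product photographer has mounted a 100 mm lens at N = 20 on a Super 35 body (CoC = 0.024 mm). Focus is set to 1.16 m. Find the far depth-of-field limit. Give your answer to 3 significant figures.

1.22 m

Hyperfocal distance H = f²/(N·c) + f = 100²/(20 × 0.024) + 100 = 10000/0.48 + 100 ≈ 20933.3 mm ≈ 20.93 m.
Far limit Df = s·(H − f)/(H − s) = 1160 × (20933.3 − 100) / (20933.3 − 1160) = 1160 × 20833.3 / 19773.3 ≈ 1222.2 mm ≈ 1.22 m.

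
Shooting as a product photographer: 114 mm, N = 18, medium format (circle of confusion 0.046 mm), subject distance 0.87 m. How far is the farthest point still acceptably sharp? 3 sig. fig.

0.914 m

Hyperfocal distance H = f²/(N·c) + f = 114²/(18 × 0.046) + 114 = 12996/0.828 + 114 ≈ 15809.7 mm ≈ 15.81 m.
Far limit Df = s·(H − f)/(H − s) = 870 × (15809.7 − 114) / (15809.7 − 870) = 870 × 15695.7 / 14939.7 ≈ 914.03 mm ≈ 0.914 m.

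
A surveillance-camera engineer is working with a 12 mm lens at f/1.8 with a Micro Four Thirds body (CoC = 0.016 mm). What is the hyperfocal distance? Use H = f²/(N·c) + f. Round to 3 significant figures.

Hyperfocal distance H = f²/(N·c) + f = 12²/(1.8 × 0.016) + 12 = 144/0.0288 + 12 ≈ 5012.0 mm ≈ 5.01 m.

5.01 m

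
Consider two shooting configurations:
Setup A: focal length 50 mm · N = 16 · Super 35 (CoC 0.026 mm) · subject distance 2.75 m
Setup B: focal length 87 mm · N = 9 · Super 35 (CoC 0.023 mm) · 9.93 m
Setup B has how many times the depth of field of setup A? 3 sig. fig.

1.86

Setup A: H = 50²/(16×0.026) + 50 ≈ 6059.6 mm; DoF = Df − Dn = 4993.5 − 1897.5 ≈ 3096.0 mm.
Setup B: H = 87²/(9×0.023) + 87 ≈ 36652.2 mm; DoF = Df − Dn = 13587.7 − 7823.9 ≈ 5763.8 mm.
Ratio = 5763.8 / 3096.0 ≈ 1.86.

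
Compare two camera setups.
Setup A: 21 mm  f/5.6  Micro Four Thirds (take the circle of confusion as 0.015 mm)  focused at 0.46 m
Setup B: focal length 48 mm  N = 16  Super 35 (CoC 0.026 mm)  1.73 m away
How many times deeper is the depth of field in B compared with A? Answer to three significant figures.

Setup A: H = 21²/(5.6×0.015) + 21 ≈ 5271.0 mm; DoF = Df − Dn = 501.975 − 424.503 ≈ 77.472 mm.
Setup B: H = 48²/(16×0.026) + 48 ≈ 5586.5 mm; DoF = Df − Dn = 2484.5 − 1327.0 ≈ 1157.5 mm.
Ratio = 1157.5 / 77.472 ≈ 14.9.

14.9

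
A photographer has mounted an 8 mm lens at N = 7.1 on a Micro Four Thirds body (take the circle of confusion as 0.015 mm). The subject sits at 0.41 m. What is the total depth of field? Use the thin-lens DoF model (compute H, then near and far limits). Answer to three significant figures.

Hyperfocal distance H = f²/(N·c) + f = 8²/(7.1 × 0.015) + 8 = 64/0.1065 + 8 ≈ 608.9 mm ≈ 0.609 m.
Near limit Dn = s·(H − f)/(H + s − 2f) = 410 × (608.9 − 8) / (608.9 + 410 − 2 × 8) = 410 × 600.9 / 1002.9 ≈ 245.66 mm.
Far limit Df = s·(H − f)/(H − s) = 410 × (608.9 − 8) / (608.9 − 410) = 410 × 600.9 / 198.9 ≈ 1238.50 mm.
Depth of field = Df − Dn = 1238.50 − 245.66 ≈ 992.84 mm ≈ 0.993 m.

0.993 m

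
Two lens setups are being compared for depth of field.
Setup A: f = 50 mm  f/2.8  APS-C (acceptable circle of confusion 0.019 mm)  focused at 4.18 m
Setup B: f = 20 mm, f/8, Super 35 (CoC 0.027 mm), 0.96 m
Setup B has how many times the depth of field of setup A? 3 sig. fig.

1.77

Setup A: H = 50²/(2.8×0.019) + 50 ≈ 47042.5 mm; DoF = Df − Dn = 4582.76 − 3842.31 ≈ 740.45 mm.
Setup B: H = 20²/(8×0.027) + 20 ≈ 1871.9 mm; DoF = Df − Dn = 1949.6 − 636.8 ≈ 1312.8 mm.
Ratio = 1312.8 / 740.45 ≈ 1.77.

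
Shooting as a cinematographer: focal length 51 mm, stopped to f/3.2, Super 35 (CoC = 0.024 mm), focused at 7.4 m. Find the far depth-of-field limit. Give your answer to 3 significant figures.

Hyperfocal distance H = f²/(N·c) + f = 51²/(3.2 × 0.024) + 51 = 2601/0.0768 + 51 ≈ 33918.2 mm ≈ 33.92 m.
Far limit Df = s·(H − f)/(H − s) = 7400 × (33918.2 − 51) / (33918.2 − 7400) = 7400 × 33867.2 / 26518.2 ≈ 9450.8 mm ≈ 9.45 m.

9.45 m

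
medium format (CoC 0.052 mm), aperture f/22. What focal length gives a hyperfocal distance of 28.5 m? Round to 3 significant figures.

From H = f²/(N·c) + f, with f ≪ H: f ≈ √(H·N·c) = √(28500 × 22 × 0.052) = √32604 ≈ 180.6 mm.
Exact: f² + N·c·f − N·c·H = 0 ⇒ f = (−N·c + √((N·c)² + 4·N·c·H))/2 = (−1.144 + √130417)/2 ≈ 179.99 mm ≈ 180 mm.

180 mm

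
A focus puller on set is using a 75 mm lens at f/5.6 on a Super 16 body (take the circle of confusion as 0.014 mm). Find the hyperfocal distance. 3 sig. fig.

Hyperfocal distance H = f²/(N·c) + f = 75²/(5.6 × 0.014) + 75 = 5625/0.0784 + 75 ≈ 71822.4 mm ≈ 71.8 m.

71.8 m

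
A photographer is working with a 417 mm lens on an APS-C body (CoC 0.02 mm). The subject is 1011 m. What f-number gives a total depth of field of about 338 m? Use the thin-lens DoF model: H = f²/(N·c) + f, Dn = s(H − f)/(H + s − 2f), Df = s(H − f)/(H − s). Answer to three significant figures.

f/1.40

Write h = H − f = f²/(N·c). The thin-lens limits are Dn = s·h/(h + (s−f)) and Df = s·h/(h − (s−f)), so DoF = Df − Dn = 2·s·(s−f)·h / (h² − (s−f)²).
That is a quadratic in h: DoF·h² − 2·s·(s−f)·h − DoF·(s−f)² = 0 ⇒ h = (s−f)·(s + √(s² + DoF²)) / DoF = 1010583 × (1011000 + √(1011000² + 338000²)) / 338000 = 1010583 × (1011000 + 1066004) / 338000 ≈ 6210015 mm.
Then N = f²/(c·h) = 417² / (0.02 × 6210015) = 173889 / 124200 ≈ 1.40.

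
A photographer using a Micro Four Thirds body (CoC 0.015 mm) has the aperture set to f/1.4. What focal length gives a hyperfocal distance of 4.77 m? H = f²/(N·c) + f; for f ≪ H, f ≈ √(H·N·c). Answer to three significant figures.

From H = f²/(N·c) + f, with f ≪ H: f ≈ √(H·N·c) = √(4770 × 1.4 × 0.015) = √100.17 ≈ 10.01 mm.
The +f correction barely moves this — solving exactly, f² + N·c·f − N·c·H = 0 ⇒ f = (−N·c + √((N·c)² + 4·N·c·H))/2 = (−0.021 + √400.68)/2 ≈ 9.9980 mm, so f ≈ 10.0 mm.

10.0 mm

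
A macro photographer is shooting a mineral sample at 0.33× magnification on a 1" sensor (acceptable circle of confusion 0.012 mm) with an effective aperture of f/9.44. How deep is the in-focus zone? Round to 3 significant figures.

2.08 mm

At magnification m, DoF ≈ 2·N_eff·c/m² = 2 × 9.44 × 0.012 / 0.33² = 0.2266 / 0.1089 ≈ 2.08 mm.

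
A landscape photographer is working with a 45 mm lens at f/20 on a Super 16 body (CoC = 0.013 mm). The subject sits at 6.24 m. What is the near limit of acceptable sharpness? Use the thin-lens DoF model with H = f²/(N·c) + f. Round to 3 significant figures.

3.48 m

Hyperfocal distance H = f²/(N·c) + f = 45²/(20 × 0.013) + 45 = 2025/0.26 + 45 ≈ 7833.5 mm ≈ 7.833 m.
Near limit Dn = s·(H − f)/(H + s − 2f) = 6240 × (7833.5 − 45) / (7833.5 + 6240 − 2 × 45) = 6240 × 7788.5 / 13983.5 ≈ 3475.5 mm ≈ 3.48 m.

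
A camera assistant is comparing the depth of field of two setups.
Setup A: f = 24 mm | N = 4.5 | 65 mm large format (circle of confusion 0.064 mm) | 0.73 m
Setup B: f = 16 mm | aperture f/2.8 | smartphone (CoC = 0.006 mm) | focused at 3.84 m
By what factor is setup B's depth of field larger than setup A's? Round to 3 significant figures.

Setup A: H = 24²/(4.5×0.064) + 24 ≈ 2024.0 mm; DoF = Df − Dn = 1128.28 − 539.54 ≈ 588.74 mm.
Setup B: H = 16²/(2.8×0.006) + 16 ≈ 15254.1 mm; DoF = Df − Dn = 5126.5 − 3069.7 ≈ 2056.8 mm.
Ratio = 2056.8 / 588.74 ≈ 3.49.

3.49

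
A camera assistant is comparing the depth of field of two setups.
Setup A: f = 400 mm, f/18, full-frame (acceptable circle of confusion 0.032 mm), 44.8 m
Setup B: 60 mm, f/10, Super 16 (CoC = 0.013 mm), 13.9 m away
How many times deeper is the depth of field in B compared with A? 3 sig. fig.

Setup A: H = 400²/(18×0.032) + 400 ≈ 278177.8 mm; DoF = Df − Dn = 53323 − 38626 ≈ 14697 mm.
Setup B: H = 60²/(10×0.013) + 60 ≈ 27752.3 mm; DoF = Df − Dn = 27788 − 9268 ≈ 18520 mm.
Ratio = 18520 / 14697 ≈ 1.26.

1.26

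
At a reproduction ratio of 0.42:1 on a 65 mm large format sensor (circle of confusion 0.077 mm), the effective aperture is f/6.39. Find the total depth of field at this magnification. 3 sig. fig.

5.58 mm

At magnification m, DoF ≈ 2·N_eff·c/m² = 2 × 6.39 × 0.077 / 0.42² = 0.9841 / 0.1764 ≈ 5.58 mm.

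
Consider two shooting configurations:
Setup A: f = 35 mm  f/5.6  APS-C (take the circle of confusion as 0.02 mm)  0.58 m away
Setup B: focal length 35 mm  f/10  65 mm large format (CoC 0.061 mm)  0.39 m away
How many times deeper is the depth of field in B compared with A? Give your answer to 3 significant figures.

Setup A: H = 35²/(5.6×0.02) + 35 ≈ 10972.5 mm; DoF = Df − Dn = 610.416 − 552.471 ≈ 57.945 mm.
Setup B: H = 35²/(10×0.061) + 35 ≈ 2043.2 mm; DoF = Df − Dn = 473.75 − 331.41 ≈ 142.34 mm.
Ratio = 142.34 / 57.945 ≈ 2.46.

2.46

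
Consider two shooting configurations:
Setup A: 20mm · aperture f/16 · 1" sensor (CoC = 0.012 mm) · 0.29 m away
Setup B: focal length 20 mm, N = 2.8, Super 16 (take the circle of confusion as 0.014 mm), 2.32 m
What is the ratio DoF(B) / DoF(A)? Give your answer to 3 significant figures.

Setup A: H = 20²/(16×0.012) + 20 ≈ 2103.3 mm; DoF = Df − Dn = 333.180 − 256.728 ≈ 76.452 mm.
Setup B: H = 20²/(2.8×0.014) + 20 ≈ 10224.1 mm; DoF = Df − Dn = 2995.1 − 1893.3 ≈ 1101.8 mm.
Ratio = 1101.8 / 76.452 ≈ 14.4.

14.4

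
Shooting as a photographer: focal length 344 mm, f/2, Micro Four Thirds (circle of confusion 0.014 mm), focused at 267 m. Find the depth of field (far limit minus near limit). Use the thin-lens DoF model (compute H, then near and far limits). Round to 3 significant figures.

Hyperfocal distance H = f²/(N·c) + f = 344²/(2 × 0.014) + 344 = 118336/0.028 + 344 ≈ 4226629.7 mm ≈ 4227 m.
Near limit Dn = s·(H − f)/(H + s − 2f) = 267000 × (4226629.7 − 344) / (4226629.7 + 267000 − 2 × 344) = 267000 × 4226285.7 / 4492941.7 ≈ 251154 mm.
Far limit Df = s·(H − f)/(H − s) = 267000 × (4226629.7 − 344) / (4226629.7 − 267000) = 267000 × 4226285.7 / 3959629.7 ≈ 284981 mm.
Depth of field = Df − Dn = 284981 − 251154 ≈ 33827 mm ≈ 33.8 m.

33.8 m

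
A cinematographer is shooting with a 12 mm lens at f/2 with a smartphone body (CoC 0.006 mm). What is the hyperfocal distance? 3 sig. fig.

12.0 m

Hyperfocal distance H = f²/(N·c) + f = 12²/(2 × 0.006) + 12 = 144/0.012 + 12 ≈ 12012.0 mm ≈ 12.0 m.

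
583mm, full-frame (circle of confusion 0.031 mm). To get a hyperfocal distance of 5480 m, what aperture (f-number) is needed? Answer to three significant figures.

f/2.00

Rearrange H = f²/(N·c) + f for N: N = f² / ((H − f)·c).
N = 583² / ((5480000 − 583) × 0.031) = 339889 / 169862 ≈ 2.00.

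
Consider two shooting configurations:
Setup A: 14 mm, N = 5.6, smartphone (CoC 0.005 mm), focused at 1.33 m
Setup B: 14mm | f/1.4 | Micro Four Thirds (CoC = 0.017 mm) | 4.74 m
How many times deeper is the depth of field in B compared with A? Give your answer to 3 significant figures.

Setup A: H = 14²/(5.6×0.005) + 14 ≈ 7014.0 mm; DoF = Df − Dn = 1637.93 − 1119.53 ≈ 518.40 mm.
Setup B: H = 14²/(1.4×0.017) + 14 ≈ 8249.3 mm; DoF = Df − Dn = 11123.4 − 3011.7 ≈ 8111.7 mm.
Ratio = 8111.7 / 518.40 ≈ 15.6.

15.6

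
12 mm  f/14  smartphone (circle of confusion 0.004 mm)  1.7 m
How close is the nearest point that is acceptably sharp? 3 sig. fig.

1.03 m

Hyperfocal distance H = f²/(N·c) + f = 12²/(14 × 0.004) + 12 = 144/0.056 + 12 ≈ 2583.4 mm ≈ 2.583 m.
Near limit Dn = s·(H − f)/(H + s − 2f) = 1700 × (2583.4 − 12) / (2583.4 + 1700 − 2 × 12) = 1700 × 2571.4 / 4259.4 ≈ 1026.3 mm ≈ 1.03 m.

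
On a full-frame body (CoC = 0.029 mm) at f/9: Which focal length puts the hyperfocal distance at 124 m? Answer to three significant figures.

180 mm

From H = f²/(N·c) + f, with f ≪ H: f ≈ √(H·N·c) = √(124000 × 9 × 0.029) = √32364 ≈ 179.9 mm.
The +f correction barely moves this — solving exactly, f² + N·c·f − N·c·H = 0 ⇒ f = (−N·c + √((N·c)² + 4·N·c·H))/2 = (−0.261 + √129456)/2 ≈ 179.77 mm, so f ≈ 180 mm.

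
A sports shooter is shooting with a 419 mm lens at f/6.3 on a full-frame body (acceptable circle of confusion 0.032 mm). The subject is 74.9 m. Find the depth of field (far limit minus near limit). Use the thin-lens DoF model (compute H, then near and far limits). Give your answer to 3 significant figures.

12.9 m

Hyperfocal distance H = f²/(N·c) + f = 419²/(6.3 × 0.032) + 419 = 175561/0.2016 + 419 ≈ 871257.3 mm ≈ 871.3 m.
Near limit Dn = s·(H − f)/(H + s − 2f) = 74900 × (871257.3 − 419) / (871257.3 + 74900 − 2 × 419) = 74900 × 870838.3 / 945319.3 ≈ 68999 mm.
Far limit Df = s·(H − f)/(H − s) = 74900 × (871257.3 − 419) / (871257.3 − 74900) = 74900 × 870838.3 / 796357.3 ≈ 81905 mm.
Depth of field = Df − Dn = 81905 − 68999 ≈ 12906 mm ≈ 12.9 m.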